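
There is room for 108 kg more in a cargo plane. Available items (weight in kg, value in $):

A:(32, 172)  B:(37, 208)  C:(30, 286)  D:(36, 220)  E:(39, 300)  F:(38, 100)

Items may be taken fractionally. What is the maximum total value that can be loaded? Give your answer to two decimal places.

822.86

Greedy by value/weight ratio, highest first.
Ratios (sorted): C 9.53, E 7.69, D 6.11, B 5.62, A 5.38, F 2.63
take C (30 @ 286); take E (39 @ 300); take D (36 @ 220); take 3/37 of B → 16.86. Capacity used 108/108.
Total value = 822.86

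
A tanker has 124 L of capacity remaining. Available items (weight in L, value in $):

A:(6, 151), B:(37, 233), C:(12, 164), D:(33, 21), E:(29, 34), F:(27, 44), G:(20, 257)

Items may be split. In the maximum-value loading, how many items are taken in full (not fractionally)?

5

Sort by value per unit weight and fill in that order.
Ratios (sorted): A 25.17, C 13.67, G 12.85, B 6.30, F 1.63, E 1.17, D 0.64
take A (6 @ 151); take C (12 @ 164); take G (20 @ 257); take B (37 @ 233); take F (27 @ 44); take 22/29 of E → 25.79. Capacity used 124/124.
5 item(s) taken whole; one partial (take 22/29 of E).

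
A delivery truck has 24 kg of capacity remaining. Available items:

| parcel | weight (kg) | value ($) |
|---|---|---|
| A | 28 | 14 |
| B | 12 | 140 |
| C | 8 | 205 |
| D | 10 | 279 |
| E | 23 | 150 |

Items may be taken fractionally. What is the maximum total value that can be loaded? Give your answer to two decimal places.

554.00

Order: D (279/10=27.90) > C (205/8=25.62) > B (140/12=11.67) > E (150/23=6.52) > A (14/28=0.50)
Fill: take D (10 @ 279) → take C (8 @ 205) → take 6/12 of B → 70.00; 24/24 used.
Total value = 554.00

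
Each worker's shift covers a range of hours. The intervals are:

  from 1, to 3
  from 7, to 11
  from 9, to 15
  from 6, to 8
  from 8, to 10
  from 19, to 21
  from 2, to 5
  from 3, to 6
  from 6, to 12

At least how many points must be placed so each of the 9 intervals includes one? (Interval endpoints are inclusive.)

Process intervals by earliest right end; each time one isn't hit yet, stab at its right endpoint.
Sorted: [1,3] [2,5] [3,6] [6,8] [8,10] [7,11] [6,12] [9,15] [19,21]
{[1,3],[2,5],[3,6]} hit by 3; {[6,8],[8,10],[7,11],[6,12]} hit by 8; {[9,15]} hit by 15; {[19,21]} hit by 21.
Points: 3, 8, 15, 21 (4 total).

4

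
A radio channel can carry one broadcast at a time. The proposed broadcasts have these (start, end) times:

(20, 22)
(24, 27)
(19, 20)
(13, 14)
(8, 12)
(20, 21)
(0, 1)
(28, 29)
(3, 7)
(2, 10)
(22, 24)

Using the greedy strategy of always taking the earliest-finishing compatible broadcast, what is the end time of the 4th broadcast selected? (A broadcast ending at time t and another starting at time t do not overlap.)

Greedy by earliest finish: after sorting by end time, pick each interval compatible with the last pick.
Sorted by end: (0,1)  (3,7)  (2,10)  (8,12)  (13,14)  (19,20)  (20,21)  (20,22)  (22,24)  (24,27)  (28,29)
take (0,1); take (3,7); take (8,12); take (13,14); take (19,20); take (20,21); take (22,24); take (24,27); take (28,29).
Selected: (0,1) (3,7) (8,12) (13,14) (19,20) (20,21) (22,24) (24,27) (28,29)

14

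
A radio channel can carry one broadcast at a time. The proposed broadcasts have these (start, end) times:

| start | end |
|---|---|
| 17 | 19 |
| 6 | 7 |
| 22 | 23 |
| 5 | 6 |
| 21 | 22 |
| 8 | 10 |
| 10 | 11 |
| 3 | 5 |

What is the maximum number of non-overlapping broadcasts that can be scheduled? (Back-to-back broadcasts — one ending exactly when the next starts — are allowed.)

Sorted by end: (3,5)  (5,6)  (6,7)  (8,10)  (10,11)  (17,19)  (21,22)  (22,23)
take (3,5); take (5,6); take (6,7); take (8,10); take (10,11); take (17,19); take (21,22); take (22,23).
Selected 8 broadcasts.

8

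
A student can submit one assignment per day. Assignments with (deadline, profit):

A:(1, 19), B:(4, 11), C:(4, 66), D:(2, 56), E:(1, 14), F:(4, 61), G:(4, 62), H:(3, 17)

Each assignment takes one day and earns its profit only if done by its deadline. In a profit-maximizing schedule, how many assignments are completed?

Profit order: C=66 G=62 F=61 D=56 A=19 H=17 E=14 B=11
Assign: C→slot 4, G→slot 3, F→slot 2, D→slot 1, A skipped, H skipped, E skipped, B skipped.
Slots: [1:D] [2:F] [3:G] [4:C]
4 of 8 scheduled.

4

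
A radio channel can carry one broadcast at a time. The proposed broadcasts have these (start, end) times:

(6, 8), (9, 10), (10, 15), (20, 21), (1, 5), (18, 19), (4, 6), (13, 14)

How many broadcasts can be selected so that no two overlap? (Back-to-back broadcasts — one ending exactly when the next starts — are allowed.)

Sorted by end: (1,5)  (4,6)  (6,8)  (9,10)  (13,14)  (10,15)  (18,19)  (20,21)
take (1,5); take (6,8); take (9,10); take (13,14); skip (10,15); take (18,19); take (20,21).
Selected 6 broadcasts.

6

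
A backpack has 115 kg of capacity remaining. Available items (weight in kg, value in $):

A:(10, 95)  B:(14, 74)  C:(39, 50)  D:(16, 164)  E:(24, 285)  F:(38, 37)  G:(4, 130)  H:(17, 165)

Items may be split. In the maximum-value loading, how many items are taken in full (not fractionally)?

6

Order: G (130/4=32.50) > E (285/24=11.88) > D (164/16=10.25) > H (165/17=9.71) > A (95/10=9.50) > B (74/14=5.29) > C (50/39=1.28) > F (37/38=0.97)
Fill: take G (4 @ 130) → take E (24 @ 285) → take D (16 @ 164) → take H (17 @ 165) → take A (10 @ 95) → take B (14 @ 74) → take 30/39 of C → 38.46; 115/115 used.
6 item(s) taken whole; one partial (take 30/39 of C).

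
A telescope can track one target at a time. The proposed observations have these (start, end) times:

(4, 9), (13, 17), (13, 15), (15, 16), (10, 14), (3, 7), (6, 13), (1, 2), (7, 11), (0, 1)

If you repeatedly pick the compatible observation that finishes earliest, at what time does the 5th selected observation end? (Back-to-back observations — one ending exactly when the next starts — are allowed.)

15

Order by finish time; keep every interval that doesn't clash with the previous kept one.
Sorted by end: (0,1)  (1,2)  (3,7)  (4,9)  (7,11)  (6,13)  (10,14)  (13,15)  (15,16)  (13,17)
take (0,1); take (1,2); take (3,7); skip (4,9); take (7,11); take (13,15); take (15,16); skip (13,17).
Selected: (0,1) (1,2) (3,7) (7,11) (13,15) (15,16)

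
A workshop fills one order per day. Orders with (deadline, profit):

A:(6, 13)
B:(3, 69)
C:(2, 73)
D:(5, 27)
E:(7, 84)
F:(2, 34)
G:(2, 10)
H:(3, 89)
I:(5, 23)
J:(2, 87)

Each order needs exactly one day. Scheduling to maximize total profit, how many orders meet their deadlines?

Profit order: H=89 J=87 E=84 C=73 B=69 F=34 D=27 I=23 A=13 G=10
Assign: H→slot 3, J→slot 2, E→slot 7, C→slot 1, B skipped, F skipped, D→slot 5, I→slot 4, A→slot 6, G skipped.
Slots: [1:C] [2:J] [3:H] [4:I] [5:D] [6:A] [7:E]
7 of 10 scheduled.

7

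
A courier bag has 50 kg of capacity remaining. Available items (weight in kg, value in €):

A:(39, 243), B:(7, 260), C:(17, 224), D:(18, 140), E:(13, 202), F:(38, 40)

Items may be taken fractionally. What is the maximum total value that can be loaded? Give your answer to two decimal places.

787.11

Order: B (260/7=37.14) > E (202/13=15.54) > C (224/17=13.18) > D (140/18=7.78) > A (243/39=6.23) > F (40/38=1.05)
Fill: take B (7 @ 260) → take E (13 @ 202) → take C (17 @ 224) → take 13/18 of D → 101.11; 50/50 used.
Total value = 787.11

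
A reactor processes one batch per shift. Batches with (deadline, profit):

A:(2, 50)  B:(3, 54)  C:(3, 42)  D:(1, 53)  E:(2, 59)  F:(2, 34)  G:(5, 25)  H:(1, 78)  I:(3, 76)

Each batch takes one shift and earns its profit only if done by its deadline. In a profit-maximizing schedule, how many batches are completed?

Take jobs in profit order; each goes to the latest open slot no later than its deadline.
Profit order: H=78 I=76 E=59 B=54 D=53 A=50 C=42 F=34 G=25
Assign: H→slot 1, I→slot 3, E→slot 2, B skipped, D skipped, A skipped, C skipped, F skipped, G→slot 5.
Slots: [1:H] [2:E] [3:I] [5:G]
4 of 9 scheduled.

4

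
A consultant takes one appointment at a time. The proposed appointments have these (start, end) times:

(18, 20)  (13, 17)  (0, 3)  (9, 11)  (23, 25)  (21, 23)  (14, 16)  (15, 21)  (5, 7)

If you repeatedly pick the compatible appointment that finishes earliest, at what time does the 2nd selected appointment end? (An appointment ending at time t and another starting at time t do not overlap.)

Sorted by end: (0,3)  (5,7)  (9,11)  (14,16)  (13,17)  (18,20)  (15,21)  (21,23)  (23,25)
take (0,3); take (5,7); take (9,11); take (14,16); skip (13,17); take (18,20); take (21,23); take (23,25).
Selected: (0,3) (5,7) (9,11) (14,16) (18,20) (21,23) (23,25)

7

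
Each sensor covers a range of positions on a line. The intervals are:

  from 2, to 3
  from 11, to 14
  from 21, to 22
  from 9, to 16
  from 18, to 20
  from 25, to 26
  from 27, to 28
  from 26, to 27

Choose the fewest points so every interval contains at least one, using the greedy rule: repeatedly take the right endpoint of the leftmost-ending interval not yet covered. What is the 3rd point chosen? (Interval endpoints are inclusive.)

By right end: [2,3]  [11,14]  [9,16]  [18,20]  [21,22]  [25,26]  [26,27]  [27,28]
[2,3] uncovered → point at 3; [11,14] uncovered → point at 14; [18,20] uncovered → point at 20; [21,22] uncovered → point at 22; [25,26] uncovered → point at 26; [27,28] uncovered → point at 28.
Points: 3, 14, 20, 22, 26, 28 (6 total).

20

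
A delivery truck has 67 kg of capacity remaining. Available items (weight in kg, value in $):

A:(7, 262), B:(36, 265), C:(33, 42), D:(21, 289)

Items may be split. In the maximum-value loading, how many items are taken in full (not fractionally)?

Ratios (sorted): A 37.43, D 13.76, B 7.36, C 1.27
take A (7 @ 262); take D (21 @ 289); take B (36 @ 265); take 3/33 of C → 3.82. Capacity used 67/67.
3 item(s) taken whole; one partial (take 3/33 of C).

3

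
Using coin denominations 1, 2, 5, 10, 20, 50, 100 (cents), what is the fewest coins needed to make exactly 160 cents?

3

Use the largest denomination that fits, subtract, and repeat.
160 = 1×100 + 1×50 + 1×10
Total coins = 1 + 1 + 1 = 3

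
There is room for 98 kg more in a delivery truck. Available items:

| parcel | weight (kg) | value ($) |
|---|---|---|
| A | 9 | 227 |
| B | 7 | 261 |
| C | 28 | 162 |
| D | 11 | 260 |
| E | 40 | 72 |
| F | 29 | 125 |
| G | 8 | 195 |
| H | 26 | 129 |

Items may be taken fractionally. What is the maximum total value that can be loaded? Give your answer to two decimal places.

Greedy by value/weight ratio, highest first.
Order: B (261/7=37.29) > A (227/9=25.22) > G (195/8=24.38) > D (260/11=23.64) > C (162/28=5.79) > H (129/26=4.96) > F (125/29=4.31) > E (72/40=1.80)
Fill: take B (7 @ 261) → take A (9 @ 227) → take G (8 @ 195) → take D (11 @ 260) → take C (28 @ 162) → take H (26 @ 129) → take 9/29 of F → 38.79; 98/98 used.
Total value = 1272.79

1272.79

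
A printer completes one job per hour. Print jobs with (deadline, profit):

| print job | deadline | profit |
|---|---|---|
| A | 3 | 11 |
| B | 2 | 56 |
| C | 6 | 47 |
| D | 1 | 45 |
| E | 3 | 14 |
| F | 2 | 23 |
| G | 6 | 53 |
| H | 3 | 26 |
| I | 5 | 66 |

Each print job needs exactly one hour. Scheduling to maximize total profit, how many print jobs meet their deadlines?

Sort by profit descending; place each in the latest free slot ≤ its deadline.
Profit order: I=66 B=56 G=53 C=47 D=45 H=26 F=23 E=14 A=11
Assign: I→slot 5, B→slot 2, G→slot 6, C→slot 4, D→slot 1, H→slot 3, F skipped, E skipped, A skipped.
Slots: [1:D] [2:B] [3:H] [4:C] [5:I] [6:G]
6 of 9 scheduled.

6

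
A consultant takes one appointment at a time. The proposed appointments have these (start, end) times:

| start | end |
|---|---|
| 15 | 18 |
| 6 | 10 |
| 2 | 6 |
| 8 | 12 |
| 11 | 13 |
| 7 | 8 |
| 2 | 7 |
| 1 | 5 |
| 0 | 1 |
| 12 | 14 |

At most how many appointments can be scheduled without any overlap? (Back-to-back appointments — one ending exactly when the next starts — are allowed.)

Greedy by earliest finish: after sorting by end time, pick each interval compatible with the last pick.
By end time: (0,1), (1,5), (2,6), (2,7), (7,8), (6,10), (8,12), (11,13), (12,14), (15,18).
Pick (0,1); next start ≥ 1 → (1,5); next start ≥ 5 → (7,8); next start ≥ 8 → (8,12); next start ≥ 12 → (12,14); next start ≥ 14 → (15,18).
Selected 6 appointments.

6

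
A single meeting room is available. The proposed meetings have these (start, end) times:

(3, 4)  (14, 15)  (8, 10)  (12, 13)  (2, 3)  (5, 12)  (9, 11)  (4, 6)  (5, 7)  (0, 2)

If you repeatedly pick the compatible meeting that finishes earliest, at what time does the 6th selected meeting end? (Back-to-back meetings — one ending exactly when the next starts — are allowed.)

13

Order by finish time; keep every interval that doesn't clash with the previous kept one.
By end time: (0,2), (2,3), (3,4), (4,6), (5,7), (8,10), (9,11), (5,12), (12,13), (14,15).
Pick (0,2); next start ≥ 2 → (2,3); next start ≥ 3 → (3,4); next start ≥ 4 → (4,6); next start ≥ 6 → (8,10); next start ≥ 10 → (12,13); next start ≥ 13 → (14,15).
Selected: (0,2) (2,3) (3,4) (4,6) (8,10) (12,13) (14,15)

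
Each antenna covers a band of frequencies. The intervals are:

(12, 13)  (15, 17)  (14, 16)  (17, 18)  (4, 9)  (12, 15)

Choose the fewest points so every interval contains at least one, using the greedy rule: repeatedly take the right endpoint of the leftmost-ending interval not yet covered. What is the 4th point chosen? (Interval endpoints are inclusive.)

18

Sort by right endpoint; whenever an interval is uncovered, place a point at its right end.
By right end: [4,9]  [12,13]  [12,15]  [14,16]  [15,17]  [17,18]
[4,9] uncovered → point at 9; [12,13] uncovered → point at 13; [14,16] uncovered → point at 16; [17,18] uncovered → point at 18.
Points: 9, 13, 16, 18 (4 total).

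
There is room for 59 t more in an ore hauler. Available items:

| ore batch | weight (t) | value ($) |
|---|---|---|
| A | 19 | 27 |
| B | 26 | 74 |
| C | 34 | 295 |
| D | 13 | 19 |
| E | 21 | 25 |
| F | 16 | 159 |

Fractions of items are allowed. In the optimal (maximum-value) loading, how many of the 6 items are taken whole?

Order: F (159/16=9.94) > C (295/34=8.68) > B (74/26=2.85) > D (19/13=1.46) > A (27/19=1.42) > E (25/21=1.19)
Fill: take F (16 @ 159) → take C (34 @ 295) → take 9/26 of B → 25.62; 59/59 used.
2 item(s) taken whole; one partial (take 9/26 of B).

2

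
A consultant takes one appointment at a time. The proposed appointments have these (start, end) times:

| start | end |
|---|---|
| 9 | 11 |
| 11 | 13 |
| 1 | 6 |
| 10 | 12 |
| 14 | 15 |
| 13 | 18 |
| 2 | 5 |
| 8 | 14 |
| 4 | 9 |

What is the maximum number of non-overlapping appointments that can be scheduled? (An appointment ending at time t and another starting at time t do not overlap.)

4

By end time: (2,5), (1,6), (4,9), (9,11), (10,12), (11,13), (8,14), (14,15), (13,18).
Pick (2,5); next start ≥ 5 → (9,11); next start ≥ 11 → (11,13); next start ≥ 13 → (14,15).
Selected 4 appointments.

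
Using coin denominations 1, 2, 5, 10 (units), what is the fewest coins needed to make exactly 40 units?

40 − 4×10→0
Total coins = 4 = 4

4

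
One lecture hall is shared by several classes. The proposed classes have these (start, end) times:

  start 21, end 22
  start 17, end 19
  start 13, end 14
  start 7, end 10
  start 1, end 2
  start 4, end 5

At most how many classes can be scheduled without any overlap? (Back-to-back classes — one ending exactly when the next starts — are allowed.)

6

By end time: (1,2), (4,5), (7,10), (13,14), (17,19), (21,22).
Pick (1,2); next start ≥ 2 → (4,5); next start ≥ 5 → (7,10); next start ≥ 10 → (13,14); next start ≥ 14 → (17,19); next start ≥ 19 → (21,22).
Selected 6 classes.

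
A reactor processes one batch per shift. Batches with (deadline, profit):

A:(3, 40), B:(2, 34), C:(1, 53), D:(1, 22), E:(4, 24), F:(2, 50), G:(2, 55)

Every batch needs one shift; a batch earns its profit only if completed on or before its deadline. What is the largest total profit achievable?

Take jobs in profit order; each goes to the latest open slot no later than its deadline.
By profit: G(d2,55), C(d1,53), F(d2,50), A(d3,40), B(d2,34), E(d4,24), D(d1,22)
G→slot 2; C→slot 1; F skipped; A→slot 3; B skipped; E→slot 4; D skipped.
Profit = 53 + 55 + 40 + 24 = 172

172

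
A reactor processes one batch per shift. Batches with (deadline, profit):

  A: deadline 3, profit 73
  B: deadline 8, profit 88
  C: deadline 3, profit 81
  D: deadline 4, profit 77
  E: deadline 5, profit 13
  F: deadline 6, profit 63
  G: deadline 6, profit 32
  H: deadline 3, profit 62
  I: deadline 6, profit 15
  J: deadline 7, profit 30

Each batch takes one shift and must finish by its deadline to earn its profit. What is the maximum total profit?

Sort by profit descending; place each in the latest free slot ≤ its deadline.
By profit: B(d8,88), C(d3,81), D(d4,77), A(d3,73), F(d6,63), H(d3,62), G(d6,32), J(d7,30), I(d6,15), E(d5,13)
B→slot 8; C→slot 3; D→slot 4; A→slot 2; F→slot 6; H→slot 1; G→slot 5; J→slot 7; I skipped; E skipped.
Profit = 62 + 73 + 81 + 77 + 32 + 63 + 30 + 88 = 506

506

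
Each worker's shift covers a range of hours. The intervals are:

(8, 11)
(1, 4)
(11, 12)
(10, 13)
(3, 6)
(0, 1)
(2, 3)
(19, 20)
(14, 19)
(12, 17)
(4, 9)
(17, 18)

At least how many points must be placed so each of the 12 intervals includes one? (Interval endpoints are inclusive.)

6

By right end: [0,1]  [2,3]  [1,4]  [3,6]  [4,9]  [8,11]  [11,12]  [10,13]  [12,17]  [17,18]  [14,19]  [19,20]
[0,1] uncovered → point at 1; [2,3] uncovered → point at 3; [4,9] uncovered → point at 9; [11,12] uncovered → point at 12; [17,18] uncovered → point at 18; [19,20] uncovered → point at 20.
Points: 1, 3, 9, 12, 18, 20 (6 total).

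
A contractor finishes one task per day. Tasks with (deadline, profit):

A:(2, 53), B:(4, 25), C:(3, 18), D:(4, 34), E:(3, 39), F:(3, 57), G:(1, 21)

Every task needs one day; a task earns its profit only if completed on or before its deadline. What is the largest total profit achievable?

183

Sort by profit descending; place each in the latest free slot ≤ its deadline.
By profit: F(d3,57), A(d2,53), E(d3,39), D(d4,34), B(d4,25), G(d1,21), C(d3,18)
F→slot 3; A→slot 2; E→slot 1; D→slot 4; B skipped; G skipped; C skipped.
Profit = 39 + 53 + 57 + 34 = 183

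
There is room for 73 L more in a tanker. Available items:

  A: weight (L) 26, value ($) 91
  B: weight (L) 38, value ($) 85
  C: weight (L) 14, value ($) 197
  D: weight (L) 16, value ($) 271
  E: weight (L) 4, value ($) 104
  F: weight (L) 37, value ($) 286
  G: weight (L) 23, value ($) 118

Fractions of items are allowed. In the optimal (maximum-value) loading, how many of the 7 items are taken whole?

Greedy by value/weight ratio, highest first.
Order: E (104/4=26.00) > D (271/16=16.94) > C (197/14=14.07) > F (286/37=7.73) > G (118/23=5.13) > A (91/26=3.50) > B (85/38=2.24)
Fill: take E (4 @ 104) → take D (16 @ 271) → take C (14 @ 197) → take F (37 @ 286) → take 2/23 of G → 10.26; 73/73 used.
4 item(s) taken whole; one partial (take 2/23 of G).

4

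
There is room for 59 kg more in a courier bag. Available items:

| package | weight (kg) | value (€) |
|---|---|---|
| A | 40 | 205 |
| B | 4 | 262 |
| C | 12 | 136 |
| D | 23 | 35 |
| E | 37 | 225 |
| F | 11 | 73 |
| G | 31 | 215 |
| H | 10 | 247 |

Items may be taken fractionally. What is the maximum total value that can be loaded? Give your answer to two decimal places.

873.27

Ratios (sorted): B 65.50, H 24.70, C 11.33, G 6.94, F 6.64, E 6.08, A 5.12, D 1.52
take B (4 @ 262); take H (10 @ 247); take C (12 @ 136); take G (31 @ 215); take 2/11 of F → 13.27. Capacity used 59/59.
Total value = 873.27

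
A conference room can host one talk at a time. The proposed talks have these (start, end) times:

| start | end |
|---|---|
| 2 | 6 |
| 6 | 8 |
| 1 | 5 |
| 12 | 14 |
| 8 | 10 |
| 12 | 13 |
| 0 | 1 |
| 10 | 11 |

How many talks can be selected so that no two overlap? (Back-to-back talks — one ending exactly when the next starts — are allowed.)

6

Sorted by end: (0,1)  (1,5)  (2,6)  (6,8)  (8,10)  (10,11)  (12,13)  (12,14)
take (0,1); take (1,5); take (6,8); take (8,10); take (10,11); take (12,13); skip (12,14).
Selected 6 talks.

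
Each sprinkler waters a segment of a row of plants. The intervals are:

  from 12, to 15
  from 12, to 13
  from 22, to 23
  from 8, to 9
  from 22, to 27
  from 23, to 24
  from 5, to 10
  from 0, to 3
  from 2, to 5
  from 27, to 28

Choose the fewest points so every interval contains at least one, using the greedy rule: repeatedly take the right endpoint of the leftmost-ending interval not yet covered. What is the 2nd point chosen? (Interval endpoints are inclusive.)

9

Sort by right endpoint; whenever an interval is uncovered, place a point at its right end.
Sorted: [0,3] [2,5] [8,9] [5,10] [12,13] [12,15] [22,23] [23,24] [22,27] [27,28]
{[0,3],[2,5]} hit by 3; {[8,9],[5,10]} hit by 9; {[12,13],[12,15]} hit by 13; {[22,23],[23,24],[22,27]} hit by 23; {[27,28]} hit by 28.
Points: 3, 9, 13, 23, 28 (5 total).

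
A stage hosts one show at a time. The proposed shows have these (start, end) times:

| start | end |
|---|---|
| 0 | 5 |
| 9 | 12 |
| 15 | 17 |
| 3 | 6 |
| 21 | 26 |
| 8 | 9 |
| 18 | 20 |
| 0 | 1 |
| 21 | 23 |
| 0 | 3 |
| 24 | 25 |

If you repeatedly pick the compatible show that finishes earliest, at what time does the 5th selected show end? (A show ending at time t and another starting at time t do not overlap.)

17

Greedy by earliest finish: after sorting by end time, pick each interval compatible with the last pick.
By end time: (0,1), (0,3), (0,5), (3,6), (8,9), (9,12), (15,17), (18,20), (21,23), (24,25), (21,26).
Pick (0,1); next start ≥ 1 → (3,6); next start ≥ 6 → (8,9); next start ≥ 9 → (9,12); next start ≥ 12 → (15,17); next start ≥ 17 → (18,20); next start ≥ 20 → (21,23); next start ≥ 23 → (24,25).
Selected: (0,1) (3,6) (8,9) (9,12) (15,17) (18,20) (21,23) (24,25)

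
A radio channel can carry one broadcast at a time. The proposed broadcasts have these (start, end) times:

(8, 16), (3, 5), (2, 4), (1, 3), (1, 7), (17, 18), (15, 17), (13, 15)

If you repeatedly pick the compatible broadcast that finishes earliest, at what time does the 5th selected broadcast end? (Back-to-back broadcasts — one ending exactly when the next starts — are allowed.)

Order by finish time; keep every interval that doesn't clash with the previous kept one.
Sorted by end: (1,3)  (2,4)  (3,5)  (1,7)  (13,15)  (8,16)  (15,17)  (17,18)
take (1,3); take (3,5); take (13,15); take (15,17); take (17,18).
Selected: (1,3) (3,5) (13,15) (15,17) (17,18)

18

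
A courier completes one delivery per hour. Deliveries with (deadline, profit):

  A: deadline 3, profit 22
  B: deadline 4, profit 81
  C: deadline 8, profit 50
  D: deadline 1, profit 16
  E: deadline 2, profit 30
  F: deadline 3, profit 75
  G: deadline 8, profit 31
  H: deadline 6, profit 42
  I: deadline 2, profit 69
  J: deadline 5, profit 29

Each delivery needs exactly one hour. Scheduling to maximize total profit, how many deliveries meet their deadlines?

Take jobs in profit order; each goes to the latest open slot no later than its deadline.
Profit order: B=81 F=75 I=69 C=50 H=42 G=31 E=30 J=29 A=22 D=16
Assign: B→slot 4, F→slot 3, I→slot 2, C→slot 8, H→slot 6, G→slot 7, E→slot 1, J→slot 5, A skipped, D skipped.
Slots: [1:E] [2:I] [3:F] [4:B] [5:J] [6:H] [7:G] [8:C]
8 of 10 scheduled.

8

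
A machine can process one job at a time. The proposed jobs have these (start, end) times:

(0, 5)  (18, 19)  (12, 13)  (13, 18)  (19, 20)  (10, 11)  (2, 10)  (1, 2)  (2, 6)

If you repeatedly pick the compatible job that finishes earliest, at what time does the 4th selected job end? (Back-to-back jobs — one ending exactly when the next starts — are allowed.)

By end time: (1,2), (0,5), (2,6), (2,10), (10,11), (12,13), (13,18), (18,19), (19,20).
Pick (1,2); next start ≥ 2 → (2,6); next start ≥ 6 → (10,11); next start ≥ 11 → (12,13); next start ≥ 13 → (13,18); next start ≥ 18 → (18,19); next start ≥ 19 → (19,20).
Selected: (1,2) (2,6) (10,11) (12,13) (13,18) (18,19) (19,20)

13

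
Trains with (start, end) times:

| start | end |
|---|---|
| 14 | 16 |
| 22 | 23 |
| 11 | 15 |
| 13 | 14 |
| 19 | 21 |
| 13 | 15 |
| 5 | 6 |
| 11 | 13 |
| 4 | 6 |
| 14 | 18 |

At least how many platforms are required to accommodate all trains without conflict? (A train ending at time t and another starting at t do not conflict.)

Count concurrent intervals with a sweep; the peak is the room count.
Events (time:±→running): 4:+→1 5:+→2 6:-→1 6:-→0 11:+→1 11:+→2 13:-→1 13:+→2 13:+→3 14:-→2 14:+→3 14:+→4 … peak 4.

4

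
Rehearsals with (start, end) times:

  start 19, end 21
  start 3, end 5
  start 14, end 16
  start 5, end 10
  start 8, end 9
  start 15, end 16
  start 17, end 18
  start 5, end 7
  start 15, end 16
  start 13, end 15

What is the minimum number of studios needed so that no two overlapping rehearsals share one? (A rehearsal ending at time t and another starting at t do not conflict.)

3

Count concurrent intervals with a sweep; the peak is the room count.
Events (time:±→running): 3:+→1 5:-→0 5:+→1 5:+→2 7:-→1 8:+→2 9:-→1 10:-→0 13:+→1 14:+→2 15:-→1 15:+→2 15:+→3 … peak 3.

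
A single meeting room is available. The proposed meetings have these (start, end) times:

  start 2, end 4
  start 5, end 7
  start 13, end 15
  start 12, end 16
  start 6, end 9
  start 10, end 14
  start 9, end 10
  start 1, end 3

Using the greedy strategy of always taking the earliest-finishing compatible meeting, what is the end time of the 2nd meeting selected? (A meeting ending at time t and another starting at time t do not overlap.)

By end time: (1,3), (2,4), (5,7), (6,9), (9,10), (10,14), (13,15), (12,16).
Pick (1,3); next start ≥ 3 → (5,7); next start ≥ 7 → (9,10); next start ≥ 10 → (10,14).
Selected: (1,3) (5,7) (9,10) (10,14)

7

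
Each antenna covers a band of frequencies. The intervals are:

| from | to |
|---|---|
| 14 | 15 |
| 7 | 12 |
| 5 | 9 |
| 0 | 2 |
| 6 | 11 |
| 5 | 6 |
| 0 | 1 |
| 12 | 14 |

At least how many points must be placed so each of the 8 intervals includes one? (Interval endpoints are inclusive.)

4

Sort by right endpoint; whenever an interval is uncovered, place a point at its right end.
Sorted: [0,1] [0,2] [5,6] [5,9] [6,11] [7,12] [12,14] [14,15]
{[0,1],[0,2]} hit by 1; {[5,6],[5,9],[6,11]} hit by 6; {[7,12],[12,14]} hit by 12; {[14,15]} hit by 15.
Points: 1, 6, 12, 15 (4 total).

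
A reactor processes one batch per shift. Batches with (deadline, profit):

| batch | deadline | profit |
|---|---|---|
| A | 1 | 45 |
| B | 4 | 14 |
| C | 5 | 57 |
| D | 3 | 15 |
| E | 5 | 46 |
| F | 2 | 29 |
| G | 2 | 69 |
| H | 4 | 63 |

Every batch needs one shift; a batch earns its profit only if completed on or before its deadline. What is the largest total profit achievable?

Profit order: G=69 H=63 C=57 E=46 A=45 F=29 D=15 B=14
Assign: G→slot 2, H→slot 4, C→slot 5, E→slot 3, A→slot 1, F skipped, D skipped, B skipped.
Slots: [1:A] [2:G] [3:E] [4:H] [5:C]
Profit = 45 + 69 + 46 + 63 + 57 = 280

280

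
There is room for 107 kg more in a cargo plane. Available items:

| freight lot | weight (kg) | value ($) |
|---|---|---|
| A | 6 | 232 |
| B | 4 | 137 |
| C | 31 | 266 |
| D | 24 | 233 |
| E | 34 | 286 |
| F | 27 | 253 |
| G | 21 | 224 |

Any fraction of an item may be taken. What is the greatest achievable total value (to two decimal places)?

1293.52

Ratios (sorted): A 38.67, B 34.25, G 10.67, D 9.71, F 9.37, C 8.58, E 8.41
take A (6 @ 232); take B (4 @ 137); take G (21 @ 224); take D (24 @ 233); take F (27 @ 253); take 25/31 of C → 214.52. Capacity used 107/107.
Total value = 1293.52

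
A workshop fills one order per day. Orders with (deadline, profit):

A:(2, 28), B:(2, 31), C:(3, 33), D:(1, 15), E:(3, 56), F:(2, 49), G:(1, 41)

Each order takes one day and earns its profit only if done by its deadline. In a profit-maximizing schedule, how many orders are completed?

3

By profit: E(d3,56), F(d2,49), G(d1,41), C(d3,33), B(d2,31), A(d2,28), D(d1,15)
E→slot 3; F→slot 2; G→slot 1; C skipped; B skipped; A skipped; D skipped.
3 of 7 scheduled.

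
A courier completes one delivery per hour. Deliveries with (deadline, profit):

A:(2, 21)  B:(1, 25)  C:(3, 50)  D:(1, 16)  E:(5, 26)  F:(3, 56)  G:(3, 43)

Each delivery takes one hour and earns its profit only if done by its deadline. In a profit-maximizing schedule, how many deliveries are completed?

Profit order: F=56 C=50 G=43 E=26 B=25 A=21 D=16
Assign: F→slot 3, C→slot 2, G→slot 1, E→slot 5, B skipped, A skipped, D skipped.
Slots: [1:G] [2:C] [3:F] [5:E]
4 of 7 scheduled.

4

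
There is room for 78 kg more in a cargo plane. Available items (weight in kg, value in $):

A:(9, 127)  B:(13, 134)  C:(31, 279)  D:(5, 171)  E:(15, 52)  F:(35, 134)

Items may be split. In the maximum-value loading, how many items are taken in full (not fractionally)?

Ratios (sorted): D 34.20, A 14.11, B 10.31, C 9.00, F 3.83, E 3.47
take D (5 @ 171); take A (9 @ 127); take B (13 @ 134); take C (31 @ 279); take 20/35 of F → 76.57. Capacity used 78/78.
4 item(s) taken whole; one partial (take 20/35 of F).

4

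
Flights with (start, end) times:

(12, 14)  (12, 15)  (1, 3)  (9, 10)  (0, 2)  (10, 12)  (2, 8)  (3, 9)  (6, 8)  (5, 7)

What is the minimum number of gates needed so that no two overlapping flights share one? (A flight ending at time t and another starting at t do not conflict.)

Count concurrent intervals with a sweep; the peak is the room count.
starts: [0, 1, 2, 3, 5, 6, 9, 10, 12, 12]
ends:   [2, 3, 7, 8, 8, 9, 10, 12, 14, 15]
s0→1 s1→2 e2→1 s2→2 e3→1 s3→2 s5→3 s6→4  — peak 4.

4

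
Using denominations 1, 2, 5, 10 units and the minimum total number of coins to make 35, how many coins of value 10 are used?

35 − 3×10→5 − 1×5→0
Count of 10: 3

3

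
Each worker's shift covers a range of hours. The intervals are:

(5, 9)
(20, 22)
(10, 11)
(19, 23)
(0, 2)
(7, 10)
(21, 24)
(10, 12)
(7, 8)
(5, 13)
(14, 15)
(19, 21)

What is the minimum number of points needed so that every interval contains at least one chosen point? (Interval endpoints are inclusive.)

Process intervals by earliest right end; each time one isn't hit yet, stab at its right endpoint.
Sorted: [0,2] [7,8] [5,9] [7,10] [10,11] [10,12] [5,13] [14,15] [19,21] [20,22] [19,23] [21,24]
{[0,2]} hit by 2; {[7,8],[5,9],[7,10]} hit by 8; {[10,11],[10,12],[5,13]} hit by 11; {[14,15]} hit by 15; {[19,21],[20,22],[19,23],[21,24]} hit by 21.
Points: 2, 8, 11, 15, 21 (5 total).

5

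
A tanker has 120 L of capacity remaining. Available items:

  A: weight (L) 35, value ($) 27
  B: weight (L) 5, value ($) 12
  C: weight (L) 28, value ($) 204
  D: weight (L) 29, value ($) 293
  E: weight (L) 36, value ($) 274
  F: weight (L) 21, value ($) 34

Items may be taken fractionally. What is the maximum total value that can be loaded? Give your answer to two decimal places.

Greedy by value/weight ratio, highest first.
Ratios (sorted): D 10.10, E 7.61, C 7.29, B 2.40, F 1.62, A 0.77
take D (29 @ 293); take E (36 @ 274); take C (28 @ 204); take B (5 @ 12); take F (21 @ 34); take 1/35 of A → 0.77. Capacity used 120/120.
Total value = 817.77

817.77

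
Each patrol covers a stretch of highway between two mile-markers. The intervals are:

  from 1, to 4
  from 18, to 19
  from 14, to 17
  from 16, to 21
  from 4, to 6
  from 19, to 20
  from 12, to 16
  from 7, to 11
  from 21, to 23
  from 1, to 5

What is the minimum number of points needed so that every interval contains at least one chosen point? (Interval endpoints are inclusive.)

5

Process intervals by earliest right end; each time one isn't hit yet, stab at its right endpoint.
By right end: [1,4]  [1,5]  [4,6]  [7,11]  [12,16]  [14,17]  [18,19]  [19,20]  [16,21]  [21,23]
[1,4] uncovered → point at 4; [7,11] uncovered → point at 11; [12,16] uncovered → point at 16; [18,19] uncovered → point at 19; [21,23] uncovered → point at 23.
Points: 4, 11, 16, 19, 23 (5 total).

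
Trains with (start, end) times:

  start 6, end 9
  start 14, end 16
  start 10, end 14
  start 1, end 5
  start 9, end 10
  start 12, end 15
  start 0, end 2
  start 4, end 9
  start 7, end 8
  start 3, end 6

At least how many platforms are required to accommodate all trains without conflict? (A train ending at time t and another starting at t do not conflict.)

Count concurrent intervals with a sweep; the peak is the room count.
starts: [0, 1, 3, 4, 6, 7, 9, 10, 12, 14]
ends:   [2, 5, 6, 8, 9, 9, 10, 14, 15, 16]
s0→1 s1→2 e2→1 s3→2 s4→3  — peak 3.

3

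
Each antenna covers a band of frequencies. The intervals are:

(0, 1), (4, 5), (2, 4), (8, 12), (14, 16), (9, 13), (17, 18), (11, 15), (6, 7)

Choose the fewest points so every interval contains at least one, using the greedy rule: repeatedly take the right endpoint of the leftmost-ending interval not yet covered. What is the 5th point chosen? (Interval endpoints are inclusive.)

Process intervals by earliest right end; each time one isn't hit yet, stab at its right endpoint.
Sorted: [0,1] [2,4] [4,5] [6,7] [8,12] [9,13] [11,15] [14,16] [17,18]
{[0,1]} hit by 1; {[2,4],[4,5]} hit by 4; {[6,7]} hit by 7; {[8,12],[9,13],[11,15]} hit by 12; {[14,16]} hit by 16; {[17,18]} hit by 18.
Points: 1, 4, 7, 12, 16, 18 (6 total).

16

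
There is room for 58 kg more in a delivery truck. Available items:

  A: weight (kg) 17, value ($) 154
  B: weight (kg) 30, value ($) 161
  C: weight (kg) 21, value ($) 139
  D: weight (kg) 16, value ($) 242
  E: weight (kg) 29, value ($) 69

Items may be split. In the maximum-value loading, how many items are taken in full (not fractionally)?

Ratios (sorted): D 15.12, A 9.06, C 6.62, B 5.37, E 2.38
take D (16 @ 242); take A (17 @ 154); take C (21 @ 139); take 4/30 of B → 21.47. Capacity used 58/58.
3 item(s) taken whole; one partial (take 4/30 of B).

3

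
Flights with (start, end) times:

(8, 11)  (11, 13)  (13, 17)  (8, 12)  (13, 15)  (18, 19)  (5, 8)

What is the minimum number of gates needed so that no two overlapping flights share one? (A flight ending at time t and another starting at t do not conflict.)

Events (time:±→running): 5:+→1 8:-→0 8:+→1 8:+→2 … peak 2.

2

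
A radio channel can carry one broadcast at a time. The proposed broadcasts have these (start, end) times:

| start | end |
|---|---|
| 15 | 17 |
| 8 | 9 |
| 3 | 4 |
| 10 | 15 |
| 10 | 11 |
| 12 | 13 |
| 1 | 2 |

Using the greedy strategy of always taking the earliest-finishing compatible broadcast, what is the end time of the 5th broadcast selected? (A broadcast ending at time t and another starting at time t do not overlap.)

13

Order by finish time; keep every interval that doesn't clash with the previous kept one.
Sorted by end: (1,2)  (3,4)  (8,9)  (10,11)  (12,13)  (10,15)  (15,17)
take (1,2); take (3,4); take (8,9); take (10,11); take (12,13); take (15,17).
Selected: (1,2) (3,4) (8,9) (10,11) (12,13) (15,17)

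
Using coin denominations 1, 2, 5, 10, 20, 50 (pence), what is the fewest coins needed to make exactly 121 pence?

Greedy: take as many of the largest coin as possible, then repeat with the remainder.
121 − 2×50→21 − 1×20→1 − 1×1→0
Total coins = 2 + 1 + 1 = 4

4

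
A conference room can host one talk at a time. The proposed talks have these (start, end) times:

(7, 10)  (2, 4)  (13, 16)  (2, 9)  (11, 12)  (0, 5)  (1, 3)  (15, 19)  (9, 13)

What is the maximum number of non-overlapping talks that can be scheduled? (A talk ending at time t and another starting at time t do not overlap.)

Sorted by end: (1,3)  (2,4)  (0,5)  (2,9)  (7,10)  (11,12)  (9,13)  (13,16)  (15,19)
take (1,3); skip (2,9); take (7,10); take (11,12); take (13,16); skip (15,19).
Selected 4 talks.

4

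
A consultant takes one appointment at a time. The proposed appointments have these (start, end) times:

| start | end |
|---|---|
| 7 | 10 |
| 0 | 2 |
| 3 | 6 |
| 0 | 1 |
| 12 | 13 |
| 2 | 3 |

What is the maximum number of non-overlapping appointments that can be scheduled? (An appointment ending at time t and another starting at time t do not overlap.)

By end time: (0,1), (0,2), (2,3), (3,6), (7,10), (12,13).
Pick (0,1); next start ≥ 1 → (2,3); next start ≥ 3 → (3,6); next start ≥ 6 → (7,10); next start ≥ 10 → (12,13).
Selected 5 appointments.

5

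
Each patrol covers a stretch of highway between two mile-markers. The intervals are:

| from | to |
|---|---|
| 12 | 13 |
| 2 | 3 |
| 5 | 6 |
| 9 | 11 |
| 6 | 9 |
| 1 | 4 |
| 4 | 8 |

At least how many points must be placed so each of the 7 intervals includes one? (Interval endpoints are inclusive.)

4

Sort by right endpoint; whenever an interval is uncovered, place a point at its right end.
Sorted: [2,3] [1,4] [5,6] [4,8] [6,9] [9,11] [12,13]
{[2,3],[1,4]} hit by 3; {[5,6],[4,8],[6,9]} hit by 6; {[9,11]} hit by 11; {[12,13]} hit by 13.
Points: 3, 6, 11, 13 (4 total).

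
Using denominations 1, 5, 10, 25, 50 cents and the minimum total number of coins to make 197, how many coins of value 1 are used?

2

197 = 3×50 + 1×25 + 2×10 + 2×1
Count of 1: 2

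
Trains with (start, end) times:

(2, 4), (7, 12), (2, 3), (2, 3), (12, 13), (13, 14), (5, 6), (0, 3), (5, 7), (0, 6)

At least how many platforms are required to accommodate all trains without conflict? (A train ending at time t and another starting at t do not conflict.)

5

Count concurrent intervals with a sweep; the peak is the room count.
Events (time:±→running): 0:+→1 0:+→2 2:+→3 2:+→4 2:+→5 … peak 5.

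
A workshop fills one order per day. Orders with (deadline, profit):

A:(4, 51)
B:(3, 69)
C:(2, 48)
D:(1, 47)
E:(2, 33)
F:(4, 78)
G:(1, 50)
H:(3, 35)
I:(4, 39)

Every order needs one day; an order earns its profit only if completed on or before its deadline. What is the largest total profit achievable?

248

By profit: F(d4,78), B(d3,69), A(d4,51), G(d1,50), C(d2,48), D(d1,47), I(d4,39), H(d3,35), E(d2,33)
F→slot 4; B→slot 3; A→slot 2; G→slot 1; C skipped; D skipped; I skipped; H skipped; E skipped.
Profit = 50 + 51 + 69 + 78 = 248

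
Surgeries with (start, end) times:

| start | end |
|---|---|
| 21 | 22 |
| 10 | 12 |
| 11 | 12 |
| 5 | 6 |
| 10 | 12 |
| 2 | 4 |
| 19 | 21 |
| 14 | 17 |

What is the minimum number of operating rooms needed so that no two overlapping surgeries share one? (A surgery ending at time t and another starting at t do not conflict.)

3

starts: [2, 5, 10, 10, 11, 14, 19, 21]
ends:   [4, 6, 12, 12, 12, 17, 21, 22]
s2→1 e4→0 s5→1 e6→0 s10→1 s10→2 s11→3  — peak 3.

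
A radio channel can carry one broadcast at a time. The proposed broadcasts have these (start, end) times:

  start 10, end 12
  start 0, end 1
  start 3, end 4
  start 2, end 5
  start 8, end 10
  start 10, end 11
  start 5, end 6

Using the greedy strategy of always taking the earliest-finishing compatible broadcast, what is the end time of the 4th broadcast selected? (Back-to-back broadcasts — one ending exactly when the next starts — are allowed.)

10

Sorted by end: (0,1)  (3,4)  (2,5)  (5,6)  (8,10)  (10,11)  (10,12)
take (0,1); take (3,4); take (5,6); take (8,10); take (10,11).
Selected: (0,1) (3,4) (5,6) (8,10) (10,11)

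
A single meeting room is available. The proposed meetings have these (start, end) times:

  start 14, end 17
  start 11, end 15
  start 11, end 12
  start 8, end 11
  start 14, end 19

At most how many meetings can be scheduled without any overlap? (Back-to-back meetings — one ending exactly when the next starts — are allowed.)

Greedy by earliest finish: after sorting by end time, pick each interval compatible with the last pick.
By end time: (8,11), (11,12), (11,15), (14,17), (14,19).
Pick (8,11); next start ≥ 11 → (11,12); next start ≥ 12 → (14,17).
Selected 3 meetings.

3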